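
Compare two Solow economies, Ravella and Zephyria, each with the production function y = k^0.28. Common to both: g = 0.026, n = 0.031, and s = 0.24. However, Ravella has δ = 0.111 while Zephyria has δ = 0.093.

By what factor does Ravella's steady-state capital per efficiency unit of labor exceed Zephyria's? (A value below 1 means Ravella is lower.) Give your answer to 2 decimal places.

Steady-state k* = [s/(n + g + δ)]^(1/(1−α)), so the ratio is [ (s_R/(n + g + δ)_R) / (s_Z/(n + g + δ)_Z) ]^1.3889.
s_R/(n + g + δ)_R = 0.24/0.168 = 1.4286; s_Z/(n + g + δ)_Z = 0.24/0.150 = 1.6000.
Ratio = (1.4286/1.6000)^1.3889 = 0.8929^1.3889 ≈ 0.8544

k*_R / k*_Z ≈ 0.85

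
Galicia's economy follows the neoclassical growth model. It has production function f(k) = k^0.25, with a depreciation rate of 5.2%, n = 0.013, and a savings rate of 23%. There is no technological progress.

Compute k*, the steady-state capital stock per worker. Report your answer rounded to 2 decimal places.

In steady state, investment equals break-even investment: s·k^α = (n + δ)·k.
Rearranging, k^(1−α) = s / (n + δ).
k^0.75 = 0.23 / (0.013 + 0.052) = 0.23 / 0.065 = 3.5385
k* = 3.5385^(1/0.75) ≈ 5.3921

k* = 5.39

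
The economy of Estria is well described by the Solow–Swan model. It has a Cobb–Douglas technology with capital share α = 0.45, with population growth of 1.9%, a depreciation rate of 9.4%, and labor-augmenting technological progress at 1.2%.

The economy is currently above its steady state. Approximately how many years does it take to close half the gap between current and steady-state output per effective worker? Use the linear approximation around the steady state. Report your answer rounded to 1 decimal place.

t_½ ≈ 10.1 years

Near the steady state the convergence rate is λ = (1 − α)(n + g + δ).
λ = (1 − 0.45) × 0.125 = 0.55 × 0.125 = 0.06875
Half-life = ln 2 / λ = 0.6931 / 0.06875 ≈ 10.08 years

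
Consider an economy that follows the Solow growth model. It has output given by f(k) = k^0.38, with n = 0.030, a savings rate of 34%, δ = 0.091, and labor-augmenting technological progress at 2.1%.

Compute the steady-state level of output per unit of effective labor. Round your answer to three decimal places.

Steady state requires s·f(k) = (n + g + δ)·k, i.e. s·k^α = (n + g + δ)·k.
Dividing both sides by k: k^(1−α) = s / (n + g + δ).
k^0.62 = 0.34 / (0.030 + 0.021 + 0.091) = 0.34 / 0.142 = 2.3944
k* = 2.3944^(1/0.62) ≈ 4.0889
y* = (k*)^α = 4.0889^0.38 ≈ 1.7077

y* ≈ 1.708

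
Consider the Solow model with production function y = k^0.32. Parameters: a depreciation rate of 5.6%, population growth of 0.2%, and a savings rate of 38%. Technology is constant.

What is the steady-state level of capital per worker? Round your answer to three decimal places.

k* = 15.868

Steady state requires s·f(k) = (n + δ)·k, i.e. s·k^α = (n + δ)·k.
Dividing both sides by k: k^(1−α) = s / (n + δ).
k^0.68 = 0.38 / (0.002 + 0.056) = 0.38 / 0.058 = 6.5517
k* = 6.5517^(1/0.68) ≈ 15.8679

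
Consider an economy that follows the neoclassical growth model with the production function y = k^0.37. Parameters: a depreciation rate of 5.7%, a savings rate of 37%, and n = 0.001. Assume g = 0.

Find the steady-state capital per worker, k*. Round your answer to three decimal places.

k* = 18.942

Steady state requires s·f(k) = (n + δ)·k, i.e. s·k^α = (n + δ)·k.
Dividing both sides by k: k^(1−α) = s / (n + δ).
k^0.63 = 0.37 / (0.001 + 0.057) = 0.37 / 0.058 = 6.3793
k* = 6.3793^(1/0.63) ≈ 18.9416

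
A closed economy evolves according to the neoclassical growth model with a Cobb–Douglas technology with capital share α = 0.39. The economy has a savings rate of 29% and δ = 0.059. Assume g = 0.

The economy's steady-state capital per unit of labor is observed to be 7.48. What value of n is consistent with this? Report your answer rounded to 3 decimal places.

n ≈ 0.026

At the steady state, Δk = 0, so s·k^α = (n + δ)·k.
So s / (n + δ) = (k*)^(1−α) = 7.48^0.61 = 3.4126.
Therefore n + δ = s / 3.4126 = 0.29 / 3.4126 = 0.0850, so n = 0.0850 − 0.059 = 0.0260.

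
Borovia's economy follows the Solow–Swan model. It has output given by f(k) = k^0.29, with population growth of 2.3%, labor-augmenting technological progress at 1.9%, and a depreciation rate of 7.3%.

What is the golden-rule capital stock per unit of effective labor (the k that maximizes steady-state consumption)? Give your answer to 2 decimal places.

The golden rule sets f'(k) = n + g + δ, i.e. α·k^(α−1) = n + g + δ.
So k^(1−α) = α / (n + g + δ) = 0.29 / 0.115 = 2.5217.
k_gold = 2.5217^(1/0.71) ≈ 3.6793

k_gold ≈ 3.68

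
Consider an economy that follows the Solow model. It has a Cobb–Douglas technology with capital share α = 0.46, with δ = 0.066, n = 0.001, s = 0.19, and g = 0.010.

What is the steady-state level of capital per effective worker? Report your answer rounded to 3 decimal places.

k* ≈ 5.326

Steady state requires s·f(k) = (n + g + δ)·k, i.e. s·k^α = (n + g + δ)·k.
Rearranging, k^(1−α) = s / (n + g + δ).
k^0.54 = 0.19 / (0.001 + 0.010 + 0.066) = 0.19 / 0.077 = 2.4675
k* = 2.4675^(1/0.54) ≈ 5.3260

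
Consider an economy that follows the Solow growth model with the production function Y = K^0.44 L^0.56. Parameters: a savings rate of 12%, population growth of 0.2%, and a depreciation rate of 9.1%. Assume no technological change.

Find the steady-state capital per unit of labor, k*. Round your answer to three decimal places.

k* ≈ 1.576

In steady state, investment equals break-even investment: s·k^α = (n + δ)·k.
Rearranging, k^(1−α) = s / (n + δ).
k^0.56 = 0.12 / (0.002 + 0.091) = 0.12 / 0.093 = 1.2903
k* = 1.2903^(1/0.56) ≈ 1.5764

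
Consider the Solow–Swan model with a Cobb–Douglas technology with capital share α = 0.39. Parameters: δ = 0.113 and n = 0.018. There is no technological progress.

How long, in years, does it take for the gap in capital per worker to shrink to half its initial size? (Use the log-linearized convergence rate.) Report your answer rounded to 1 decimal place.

t_½ ≈ 8.7 years

Near the steady state the convergence rate is λ = (1 − α)(n + δ).
λ = (1 − 0.39) × 0.131 = 0.61 × 0.131 = 0.07991
Half-life = ln 2 / λ = 0.6931 / 0.07991 ≈ 8.67 years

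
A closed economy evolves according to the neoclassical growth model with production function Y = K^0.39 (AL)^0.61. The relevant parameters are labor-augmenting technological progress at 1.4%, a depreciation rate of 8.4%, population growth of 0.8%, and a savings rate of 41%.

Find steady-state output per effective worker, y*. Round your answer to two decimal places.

At the steady state, Δk = 0, so s·k^α = (n + g + δ)·k.
Rearranging, k^(1−α) = s / (n + g + δ).
k^0.61 = 0.41 / (0.008 + 0.014 + 0.084) = 0.41 / 0.106 = 3.8679
k* = 3.8679^(1/0.61) ≈ 9.1849
y* = (k*)^α = 9.1849^0.39 ≈ 2.3746

y* = 2.37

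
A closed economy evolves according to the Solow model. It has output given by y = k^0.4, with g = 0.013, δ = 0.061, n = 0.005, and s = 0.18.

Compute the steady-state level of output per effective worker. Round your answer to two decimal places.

At the steady state, Δk = 0, so s·k^α = (n + g + δ)·k.
Rearranging, k^(1−α) = s / (n + g + δ).
k^0.6 = 0.18 / (0.005 + 0.013 + 0.061) = 0.18 / 0.079 = 2.2785
k* = 2.2785^(1/0.6) ≈ 3.9453
y* = (k*)^α = 3.9453^0.4 ≈ 1.7315

y* ≈ 1.73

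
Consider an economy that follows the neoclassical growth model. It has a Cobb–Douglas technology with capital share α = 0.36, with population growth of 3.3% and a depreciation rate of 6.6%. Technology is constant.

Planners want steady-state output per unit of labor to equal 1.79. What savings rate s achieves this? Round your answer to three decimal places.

s ≈ 0.279

Steady state requires s·f(k) = (n + δ)·k, i.e. s·k^α = (n + δ)·k.
Since y* = [s/(n + δ)]^(α/(1−α)), we have s/(n + δ) = (y*)^((1−α)/α) = 1.79^1.7778 = 2.8153.
Therefore s = 2.8153 × (n + δ) = 2.8153 × 0.099 = 0.2787.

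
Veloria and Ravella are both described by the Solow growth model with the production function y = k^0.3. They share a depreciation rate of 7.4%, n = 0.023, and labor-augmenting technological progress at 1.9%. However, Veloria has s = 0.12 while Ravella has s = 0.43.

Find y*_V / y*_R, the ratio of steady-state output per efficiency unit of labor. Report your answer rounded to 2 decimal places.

Steady-state y* = [s/(n + g + δ)]^(α/(1−α)), so the ratio is [ (s_V/(n + g + δ)_V) / (s_R/(n + g + δ)_R) ]^0.4286.
s_V/(n + g + δ)_V = 0.12/0.116 = 1.0345; s_R/(n + g + δ)_R = 0.43/0.116 = 3.7069.
Ratio = (1.0345/3.7069)^0.4286 = 0.2791^0.4286 ≈ 0.5787

ratio ≈ 0.58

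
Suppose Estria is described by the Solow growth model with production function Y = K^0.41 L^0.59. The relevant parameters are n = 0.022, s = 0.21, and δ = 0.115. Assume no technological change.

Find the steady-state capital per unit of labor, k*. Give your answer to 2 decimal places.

k* ≈ 2.06

At the steady state, Δk = 0, so s·k^α = (n + δ)·k.
Dividing both sides by k: k^(1−α) = s / (n + δ).
k^0.59 = 0.21 / (0.022 + 0.115) = 0.21 / 0.137 = 1.5328
k* = 1.5328^(1/0.59) ≈ 2.0624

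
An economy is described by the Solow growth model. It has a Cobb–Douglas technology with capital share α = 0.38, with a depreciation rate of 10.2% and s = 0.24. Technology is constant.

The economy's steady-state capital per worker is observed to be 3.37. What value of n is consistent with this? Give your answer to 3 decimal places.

At the steady state, Δk = 0, so s·k^α = (n + δ)·k.
So s / (n + δ) = (k*)^(1−α) = 3.37^0.62 = 2.1239.
Therefore n + δ = s / 2.1239 = 0.24 / 2.1239 = 0.1130, so n = 0.1130 − 0.102 = 0.0110.

n ≈ 0.011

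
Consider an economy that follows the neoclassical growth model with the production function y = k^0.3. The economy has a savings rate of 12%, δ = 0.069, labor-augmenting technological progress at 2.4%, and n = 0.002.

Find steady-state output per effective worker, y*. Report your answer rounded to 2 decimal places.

At the steady state, Δk = 0, so s·k^α = (n + g + δ)·k.
Dividing both sides by k: k^(1−α) = s / (n + g + δ).
k^0.7 = 0.12 / (0.002 + 0.024 + 0.069) = 0.12 / 0.095 = 1.2632
k* = 1.2632^(1/0.7) ≈ 1.3962
y* = (k*)^α = 1.3962^0.3 ≈ 1.1053

y* ≈ 1.11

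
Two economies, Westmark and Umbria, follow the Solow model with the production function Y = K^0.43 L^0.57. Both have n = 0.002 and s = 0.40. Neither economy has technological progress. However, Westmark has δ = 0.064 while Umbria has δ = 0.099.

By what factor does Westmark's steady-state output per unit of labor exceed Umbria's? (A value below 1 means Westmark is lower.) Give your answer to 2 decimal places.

Steady-state y* = [s/(n + δ)]^(α/(1−α)), so the ratio is [ (s_W/(n + δ)_W) / (s_U/(n + δ)_U) ]^0.7544.
s_W/(n + δ)_W = 0.40/0.066 = 6.0606; s_U/(n + δ)_U = 0.40/0.101 = 3.9604.
Ratio = (6.0606/3.9604)^0.7544 = 1.5303^0.7544 ≈ 1.3785

ratio ≈ 1.38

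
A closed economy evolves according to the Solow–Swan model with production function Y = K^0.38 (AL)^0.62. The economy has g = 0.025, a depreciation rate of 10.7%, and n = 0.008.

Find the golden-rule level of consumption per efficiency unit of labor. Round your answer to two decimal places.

c_gold ≈ 1.14

At the golden rule, f'(k) = n + g + δ, so α·k^(α−1) = n + g + δ and k_gold = (α/(n + g + δ))^(1/(1−α)).
k_gold = (0.38/0.140)^(1/0.62) = 2.7143^1.6129 ≈ 5.0055
c_gold = f(k_gold) − (n + g + δ)·k_gold = 1.8441 − 0.140×5.0055 ≈ 1.1433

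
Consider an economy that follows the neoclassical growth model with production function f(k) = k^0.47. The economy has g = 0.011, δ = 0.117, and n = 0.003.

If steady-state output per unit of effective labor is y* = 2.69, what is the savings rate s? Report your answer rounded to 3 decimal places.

Steady state requires s·f(k) = (n + g + δ)·k, i.e. s·k^α = (n + g + δ)·k.
Since y* = [s/(n + g + δ)]^(α/(1−α)), we have s/(n + g + δ) = (y*)^((1−α)/α) = 2.69^1.1277 = 3.0523.
Therefore s = 3.0523 × (n + g + δ) = 3.0523 × 0.131 = 0.3999.

s ≈ 0.400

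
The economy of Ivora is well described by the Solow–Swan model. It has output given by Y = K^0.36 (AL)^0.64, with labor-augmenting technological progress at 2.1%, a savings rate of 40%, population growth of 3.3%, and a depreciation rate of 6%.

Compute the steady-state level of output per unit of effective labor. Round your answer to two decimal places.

y* = 2.03

In steady state, investment equals break-even investment: s·k^α = (n + g + δ)·k.
Rearranging, k^(1−α) = s / (n + g + δ).
k^0.64 = 0.40 / (0.033 + 0.021 + 0.060) = 0.40 / 0.114 = 3.5088
k* = 3.5088^(1/0.64) ≈ 7.1090
y* = (k*)^α = 7.1090^0.36 ≈ 2.0261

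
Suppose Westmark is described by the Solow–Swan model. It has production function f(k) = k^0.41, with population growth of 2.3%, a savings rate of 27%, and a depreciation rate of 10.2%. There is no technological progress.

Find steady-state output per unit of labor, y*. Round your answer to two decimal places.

y* ≈ 1.71

Steady state requires s·f(k) = (n + δ)·k, i.e. s·k^α = (n + δ)·k.
Dividing both sides by k: k^(1−α) = s / (n + δ).
k^0.59 = 0.27 / (0.023 + 0.102) = 0.27 / 0.125 = 2.1600
k* = 2.1600^(1/0.59) ≈ 3.6887
y* = (k*)^α = 3.6887^0.41 ≈ 1.7077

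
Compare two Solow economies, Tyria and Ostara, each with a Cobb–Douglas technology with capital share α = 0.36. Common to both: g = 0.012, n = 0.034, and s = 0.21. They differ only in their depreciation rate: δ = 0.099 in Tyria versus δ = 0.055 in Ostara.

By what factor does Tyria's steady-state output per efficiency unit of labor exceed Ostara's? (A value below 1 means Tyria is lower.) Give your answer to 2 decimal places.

y*_T / y*_O ≈ 0.82

Steady-state y* = [s/(n + g + δ)]^(α/(1−α)), so the ratio is [ (s_T/(n + g + δ)_T) / (s_O/(n + g + δ)_O) ]^0.5625.
s_T/(n + g + δ)_T = 0.21/0.145 = 1.4483; s_O/(n + g + δ)_O = 0.21/0.101 = 2.0792.
Ratio = (1.4483/2.0792)^0.5625 = 0.6966^0.5625 ≈ 0.8160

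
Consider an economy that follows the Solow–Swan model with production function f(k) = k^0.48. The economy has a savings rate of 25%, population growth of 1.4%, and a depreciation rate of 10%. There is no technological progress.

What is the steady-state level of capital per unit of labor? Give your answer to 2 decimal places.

k* ≈ 4.53

Steady state requires s·f(k) = (n + δ)·k, i.e. s·k^α = (n + δ)·k.
Rearranging, k^(1−α) = s / (n + δ).
k^0.52 = 0.25 / (0.014 + 0.100) = 0.25 / 0.114 = 2.1930
k* = 2.1930^(1/0.52) ≈ 4.5273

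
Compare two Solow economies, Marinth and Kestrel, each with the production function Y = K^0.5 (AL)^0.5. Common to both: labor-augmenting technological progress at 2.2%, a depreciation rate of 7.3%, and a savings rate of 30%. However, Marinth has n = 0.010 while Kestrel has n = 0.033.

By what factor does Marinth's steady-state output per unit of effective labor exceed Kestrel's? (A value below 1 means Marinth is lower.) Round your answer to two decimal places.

Steady-state y* = [s/(n + g + δ)]^(α/(1−α)), so the ratio is [ (s_M/(n + g + δ)_M) / (s_K/(n + g + δ)_K) ]^1.
s_M/(n + g + δ)_M = 0.30/0.105 = 2.8571; s_K/(n + g + δ)_K = 0.30/0.128 = 2.3438.
Ratio = (2.8571/2.3438)^1 = 1.2190^1 ≈ 1.2190

ratio ≈ 1.22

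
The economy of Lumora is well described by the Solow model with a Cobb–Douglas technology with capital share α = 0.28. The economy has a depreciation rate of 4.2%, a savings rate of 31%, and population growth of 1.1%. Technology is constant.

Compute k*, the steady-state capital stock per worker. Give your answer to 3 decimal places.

At the steady state, Δk = 0, so s·k^α = (n + δ)·k.
Rearranging, k^(1−α) = s / (n + δ).
k^0.72 = 0.31 / (0.011 + 0.042) = 0.31 / 0.053 = 5.8491
k* = 5.8491^(1/0.72) ≈ 11.6252

k* ≈ 11.625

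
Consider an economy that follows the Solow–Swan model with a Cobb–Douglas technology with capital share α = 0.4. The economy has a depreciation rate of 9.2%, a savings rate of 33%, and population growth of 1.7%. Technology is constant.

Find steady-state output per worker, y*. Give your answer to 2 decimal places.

y* ≈ 2.09

At the steady state, Δk = 0, so s·k^α = (n + δ)·k.
Rearranging, k^(1−α) = s / (n + δ).
k^0.6 = 0.33 / (0.017 + 0.092) = 0.33 / 0.109 = 3.0275
k* = 3.0275^(1/0.6) ≈ 6.3359
y* = (k*)^α = 6.3359^0.4 ≈ 2.0928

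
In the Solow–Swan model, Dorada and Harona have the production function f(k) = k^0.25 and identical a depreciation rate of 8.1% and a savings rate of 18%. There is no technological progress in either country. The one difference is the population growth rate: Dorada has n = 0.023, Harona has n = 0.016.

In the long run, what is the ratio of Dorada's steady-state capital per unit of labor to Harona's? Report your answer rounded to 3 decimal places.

Steady-state k* = [s/(n + δ)]^(1/(1−α)), so the ratio is [ (s_D/(n + δ)_D) / (s_H/(n + δ)_H) ]^1.3333.
s_D/(n + δ)_D = 0.18/0.104 = 1.7308; s_H/(n + δ)_H = 0.18/0.097 = 1.8557.
Ratio = (1.7308/1.8557)^1.3333 = 0.9327^1.3333 ≈ 0.9113

k*_D / k*_H ≈ 0.911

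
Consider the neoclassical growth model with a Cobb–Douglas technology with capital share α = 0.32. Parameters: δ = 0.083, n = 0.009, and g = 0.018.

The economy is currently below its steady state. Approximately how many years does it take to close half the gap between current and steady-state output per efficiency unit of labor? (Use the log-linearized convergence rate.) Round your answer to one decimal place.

t_½ ≈ 9.3 years

Near the steady state the convergence rate is λ = (1 − α)(n + g + δ).
λ = (1 − 0.32) × 0.110 = 0.68 × 0.110 = 0.0748
Half-life = ln 2 / λ = 0.6931 / 0.0748 ≈ 9.27 years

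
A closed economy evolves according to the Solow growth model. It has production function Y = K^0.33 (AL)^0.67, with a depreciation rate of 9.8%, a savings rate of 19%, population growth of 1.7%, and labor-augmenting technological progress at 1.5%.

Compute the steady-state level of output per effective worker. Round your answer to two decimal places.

At the steady state, Δk = 0, so s·k^α = (n + g + δ)·k.
Rearranging, k^(1−α) = s / (n + g + δ).
k^0.67 = 0.19 / (0.017 + 0.015 + 0.098) = 0.19 / 0.130 = 1.4615
k* = 1.4615^(1/0.67) ≈ 1.7618
y* = (k*)^α = 1.7618^0.33 ≈ 1.2055

y* ≈ 1.21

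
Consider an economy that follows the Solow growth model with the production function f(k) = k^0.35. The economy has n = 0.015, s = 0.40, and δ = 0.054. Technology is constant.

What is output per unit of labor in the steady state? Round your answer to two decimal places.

At the steady state, Δk = 0, so s·k^α = (n + δ)·k.
Dividing both sides by k: k^(1−α) = s / (n + δ).
k^0.65 = 0.40 / (0.015 + 0.054) = 0.40 / 0.069 = 5.7971
k* = 5.7971^(1/0.65) ≈ 14.9338
y* = (k*)^α = 14.9338^0.35 ≈ 2.5761

y* = 2.58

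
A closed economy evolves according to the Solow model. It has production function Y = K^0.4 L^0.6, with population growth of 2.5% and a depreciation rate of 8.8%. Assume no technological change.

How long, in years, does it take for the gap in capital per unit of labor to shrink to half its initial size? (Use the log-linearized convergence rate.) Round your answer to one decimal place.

Near the steady state the convergence rate is λ = (1 − α)(n + δ).
λ = (1 − 0.4) × 0.113 = 0.6 × 0.113 = 0.0678
Half-life = ln 2 / λ = 0.6931 / 0.0678 ≈ 10.22 years

about 10.2 years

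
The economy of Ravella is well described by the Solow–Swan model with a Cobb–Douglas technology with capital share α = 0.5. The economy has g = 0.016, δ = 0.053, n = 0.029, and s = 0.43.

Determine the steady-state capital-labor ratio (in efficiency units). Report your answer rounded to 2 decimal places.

In steady state, investment equals break-even investment: s·k^α = (n + g + δ)·k.
Dividing both sides by k: k^(1−α) = s / (n + g + δ).
k^0.5 = 0.43 / (0.029 + 0.016 + 0.053) = 0.43 / 0.098 = 4.3878
k* = 4.3878^(1/0.5) ≈ 19.2528

k* ≈ 19.25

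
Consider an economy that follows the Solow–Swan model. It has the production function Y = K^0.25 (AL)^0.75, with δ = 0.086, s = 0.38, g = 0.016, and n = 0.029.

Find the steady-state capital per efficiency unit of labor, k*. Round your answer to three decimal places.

k* ≈ 4.137

In steady state, investment equals break-even investment: s·k^α = (n + g + δ)·k.
Dividing both sides by k: k^(1−α) = s / (n + g + δ).
k^0.75 = 0.38 / (0.029 + 0.016 + 0.086) = 0.38 / 0.131 = 2.9008
k* = 2.9008^(1/0.75) ≈ 4.1370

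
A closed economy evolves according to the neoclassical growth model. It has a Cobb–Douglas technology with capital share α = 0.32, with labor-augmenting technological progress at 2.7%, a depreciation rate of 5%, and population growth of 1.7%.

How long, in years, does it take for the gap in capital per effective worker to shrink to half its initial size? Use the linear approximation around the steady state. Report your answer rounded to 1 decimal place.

t_½ ≈ 10.8 years

Near the steady state the convergence rate is λ = (1 − α)(n + g + δ).
λ = (1 − 0.32) × 0.094 = 0.68 × 0.094 = 0.06392
Half-life = ln 2 / λ = 0.6931 / 0.06392 ≈ 10.84 years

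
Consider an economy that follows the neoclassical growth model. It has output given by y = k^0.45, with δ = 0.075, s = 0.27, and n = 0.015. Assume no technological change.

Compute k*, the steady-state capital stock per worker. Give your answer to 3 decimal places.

Steady state requires s·f(k) = (n + δ)·k, i.e. s·k^α = (n + δ)·k.
Rearranging, k^(1−α) = s / (n + δ).
k^0.55 = 0.27 / (0.015 + 0.075) = 0.27 / 0.090 = 3.0000
k* = 3.0000^(1/0.55) ≈ 7.3704

k* = 7.370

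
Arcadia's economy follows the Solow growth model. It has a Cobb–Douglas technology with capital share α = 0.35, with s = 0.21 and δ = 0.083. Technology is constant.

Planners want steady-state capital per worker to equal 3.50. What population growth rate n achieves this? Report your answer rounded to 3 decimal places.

n ≈ 0.010

Steady state requires s·f(k) = (n + δ)·k, i.e. s·k^α = (n + δ)·k.
So s / (n + δ) = (k*)^(1−α) = 3.50^0.65 = 2.2576.
Therefore n + δ = s / 2.2576 = 0.21 / 2.2576 = 0.0930, so n = 0.0930 − 0.083 = 0.0100.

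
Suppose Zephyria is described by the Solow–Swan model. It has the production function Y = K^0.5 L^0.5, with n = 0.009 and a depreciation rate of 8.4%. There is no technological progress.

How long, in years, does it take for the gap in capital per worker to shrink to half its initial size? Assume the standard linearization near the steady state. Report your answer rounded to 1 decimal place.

Near the steady state the convergence rate is λ = (1 − α)(n + δ).
λ = (1 − 0.5) × 0.093 = 0.5 × 0.093 = 0.0465
Half-life = ln 2 / λ = 0.6931 / 0.0465 ≈ 14.91 years

t_½ ≈ 14.9 years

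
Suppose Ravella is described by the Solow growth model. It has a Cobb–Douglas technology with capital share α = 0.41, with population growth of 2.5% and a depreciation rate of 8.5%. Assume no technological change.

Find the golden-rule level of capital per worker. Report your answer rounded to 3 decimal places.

k_gold ≈ 9.300

The golden rule sets f'(k) = n + δ, i.e. α·k^(α−1) = n + δ.
So k^(1−α) = α / (n + δ) = 0.41 / 0.110 = 3.7273.
k_gold = 3.7273^(1/0.59) ≈ 9.2996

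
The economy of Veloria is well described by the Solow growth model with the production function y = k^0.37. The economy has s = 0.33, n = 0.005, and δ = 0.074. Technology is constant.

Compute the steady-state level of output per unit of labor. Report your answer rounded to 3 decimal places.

In steady state, investment equals break-even investment: s·k^α = (n + δ)·k.
Dividing both sides by k: k^(1−α) = s / (n + δ).
k^0.63 = 0.33 / (0.005 + 0.074) = 0.33 / 0.079 = 4.1772
k* = 4.1772^(1/0.63) ≈ 9.6724
y* = (k*)^α = 9.6724^0.37 ≈ 2.3155

y* = 2.316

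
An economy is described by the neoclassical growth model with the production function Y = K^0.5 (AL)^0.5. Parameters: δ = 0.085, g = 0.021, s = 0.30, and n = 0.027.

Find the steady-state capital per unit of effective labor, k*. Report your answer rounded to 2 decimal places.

k* ≈ 5.09

Steady state requires s·f(k) = (n + g + δ)·k, i.e. s·k^α = (n + g + δ)·k.
Dividing both sides by k: k^(1−α) = s / (n + g + δ).
k^0.5 = 0.30 / (0.027 + 0.021 + 0.085) = 0.30 / 0.133 = 2.2556
k* = 2.2556^(1/0.5) ≈ 5.0877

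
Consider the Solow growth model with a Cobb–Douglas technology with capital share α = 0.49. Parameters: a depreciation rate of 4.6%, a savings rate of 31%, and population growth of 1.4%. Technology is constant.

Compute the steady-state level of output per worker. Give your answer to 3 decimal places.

In steady state, investment equals break-even investment: s·k^α = (n + δ)·k.
Rearranging, k^(1−α) = s / (n + δ).
k^0.51 = 0.31 / (0.014 + 0.046) = 0.31 / 0.060 = 5.1667
k* = 5.1667^(1/0.51) ≈ 25.0298
y* = (k*)^α = 25.0298^0.49 ≈ 4.8444

y* ≈ 4.844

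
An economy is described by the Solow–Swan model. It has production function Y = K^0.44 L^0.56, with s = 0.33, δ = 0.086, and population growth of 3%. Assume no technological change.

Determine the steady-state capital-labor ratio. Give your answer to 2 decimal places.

In steady state, investment equals break-even investment: s·k^α = (n + δ)·k.
Dividing both sides by k: k^(1−α) = s / (n + δ).
k^0.56 = 0.33 / (0.030 + 0.086) = 0.33 / 0.116 = 2.8448
k* = 2.8448^(1/0.56) ≈ 6.4685

k* = 6.47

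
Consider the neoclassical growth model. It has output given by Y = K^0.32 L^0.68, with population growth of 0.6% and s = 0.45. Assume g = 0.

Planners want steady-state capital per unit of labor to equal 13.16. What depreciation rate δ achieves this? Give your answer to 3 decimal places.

δ ≈ 0.072

At the steady state, Δk = 0, so s·k^α = (n + δ)·k.
So s / (n + δ) = (k*)^(1−α) = 13.16^0.68 = 5.7689.
Therefore n + δ = s / 5.7689 = 0.45 / 5.7689 = 0.0780, so δ = 0.0780 − 0.006 = 0.0720.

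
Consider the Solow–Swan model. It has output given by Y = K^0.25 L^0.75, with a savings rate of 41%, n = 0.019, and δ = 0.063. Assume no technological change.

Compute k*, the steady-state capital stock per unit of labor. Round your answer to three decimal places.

k* ≈ 8.550

Steady state requires s·f(k) = (n + δ)·k, i.e. s·k^α = (n + δ)·k.
Dividing both sides by k: k^(1−α) = s / (n + δ).
k^0.75 = 0.41 / (0.019 + 0.063) = 0.41 / 0.082 = 5.0000
k* = 5.0000^(1/0.75) ≈ 8.5499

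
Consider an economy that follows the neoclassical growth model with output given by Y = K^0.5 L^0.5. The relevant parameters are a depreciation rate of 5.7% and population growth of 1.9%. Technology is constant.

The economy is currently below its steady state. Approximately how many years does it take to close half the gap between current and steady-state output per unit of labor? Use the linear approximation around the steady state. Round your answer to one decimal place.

half-life ≈ 18.2 years

Near the steady state the convergence rate is λ = (1 − α)(n + δ).
λ = (1 − 0.5) × 0.076 = 0.5 × 0.076 = 0.0380
Half-life = ln 2 / λ = 0.6931 / 0.0380 ≈ 18.24 years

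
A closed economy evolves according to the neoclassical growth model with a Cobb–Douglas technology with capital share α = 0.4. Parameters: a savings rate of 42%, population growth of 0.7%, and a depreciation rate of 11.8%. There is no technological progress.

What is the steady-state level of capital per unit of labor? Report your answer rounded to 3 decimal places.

k* = 7.538

Steady state requires s·f(k) = (n + δ)·k, i.e. s·k^α = (n + δ)·k.
Dividing both sides by k: k^(1−α) = s / (n + δ).
k^0.6 = 0.42 / (0.007 + 0.118) = 0.42 / 0.125 = 3.3600
k* = 3.3600^(1/0.6) ≈ 7.5376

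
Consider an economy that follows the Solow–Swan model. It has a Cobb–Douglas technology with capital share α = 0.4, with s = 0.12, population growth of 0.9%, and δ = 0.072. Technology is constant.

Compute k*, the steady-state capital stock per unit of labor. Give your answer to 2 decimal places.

k* ≈ 1.93

At the steady state, Δk = 0, so s·k^α = (n + δ)·k.
Dividing both sides by k: k^(1−α) = s / (n + δ).
k^0.6 = 0.12 / (0.009 + 0.072) = 0.12 / 0.081 = 1.4815
k* = 1.4815^(1/0.6) ≈ 1.9253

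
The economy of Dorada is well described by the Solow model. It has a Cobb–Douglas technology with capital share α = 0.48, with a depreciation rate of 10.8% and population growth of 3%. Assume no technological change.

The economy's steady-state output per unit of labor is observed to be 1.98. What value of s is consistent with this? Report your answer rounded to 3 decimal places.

s ≈ 0.289

At the steady state, Δk = 0, so s·k^α = (n + δ)·k.
Since y* = [s/(n + δ)]^(α/(1−α)), we have s/(n + δ) = (y*)^((1−α)/α) = 1.98^1.0833 = 2.0959.
Therefore s = 2.0959 × (n + δ) = 2.0959 × 0.138 = 0.2892.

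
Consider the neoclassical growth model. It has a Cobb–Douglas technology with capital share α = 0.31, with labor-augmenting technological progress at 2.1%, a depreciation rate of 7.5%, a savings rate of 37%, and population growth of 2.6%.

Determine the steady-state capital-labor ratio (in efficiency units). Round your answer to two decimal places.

k* ≈ 4.99

In steady state, investment equals break-even investment: s·k^α = (n + g + δ)·k.
Dividing both sides by k: k^(1−α) = s / (n + g + δ).
k^0.69 = 0.37 / (0.026 + 0.021 + 0.075) = 0.37 / 0.122 = 3.0328
k* = 3.0328^(1/0.69) ≈ 4.9926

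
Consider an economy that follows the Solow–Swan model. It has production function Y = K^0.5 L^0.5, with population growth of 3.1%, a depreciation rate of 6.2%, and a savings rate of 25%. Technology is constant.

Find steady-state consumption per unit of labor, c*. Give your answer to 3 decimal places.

Steady state requires s·f(k) = (n + δ)·k, i.e. s·k^α = (n + δ)·k.
Rearranging, k^(1−α) = s / (n + δ).
k^0.5 = 0.25 / (0.031 + 0.062) = 0.25 / 0.093 = 2.6882
k* = 2.6882^(1/0.5) ≈ 7.2264
y* = (k*)^α = 7.2264^0.5 ≈ 2.6882
c* = (1 − s)·y* = (1 − 0.25) × 2.6882 ≈ 2.0162

c* ≈ 2.016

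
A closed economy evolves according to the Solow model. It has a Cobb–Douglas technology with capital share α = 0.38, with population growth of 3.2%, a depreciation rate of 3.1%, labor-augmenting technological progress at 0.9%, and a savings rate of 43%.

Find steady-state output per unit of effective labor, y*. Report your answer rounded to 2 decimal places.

y* ≈ 2.99

Steady state requires s·f(k) = (n + g + δ)·k, i.e. s·k^α = (n + g + δ)·k.
Dividing both sides by k: k^(1−α) = s / (n + g + δ).
k^0.62 = 0.43 / (0.032 + 0.009 + 0.031) = 0.43 / 0.072 = 5.9722
k* = 5.9722^(1/0.62) ≈ 17.8579
y* = (k*)^α = 17.8579^0.38 ≈ 2.9902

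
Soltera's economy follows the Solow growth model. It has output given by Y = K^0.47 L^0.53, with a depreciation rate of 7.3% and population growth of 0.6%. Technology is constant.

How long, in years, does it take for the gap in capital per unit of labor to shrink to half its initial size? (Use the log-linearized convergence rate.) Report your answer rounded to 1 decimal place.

about 16.6 years

Near the steady state the convergence rate is λ = (1 − α)(n + δ).
λ = (1 − 0.47) × 0.079 = 0.53 × 0.079 = 0.04187
Half-life = ln 2 / λ = 0.6931 / 0.04187 ≈ 16.55 years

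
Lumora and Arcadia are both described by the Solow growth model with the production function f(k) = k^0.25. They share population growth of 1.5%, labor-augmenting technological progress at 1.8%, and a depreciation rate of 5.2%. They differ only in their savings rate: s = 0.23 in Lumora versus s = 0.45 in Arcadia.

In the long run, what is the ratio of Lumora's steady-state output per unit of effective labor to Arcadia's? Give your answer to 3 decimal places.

y*_L / y*_A ≈ 0.800

Steady-state y* = [s/(n + g + δ)]^(α/(1−α)), so the ratio is [ (s_L/(n + g + δ)_L) / (s_A/(n + g + δ)_A) ]^0.3333.
s_L/(n + g + δ)_L = 0.23/0.085 = 2.7059; s_A/(n + g + δ)_A = 0.45/0.085 = 5.2941.
Ratio = (2.7059/5.2941)^0.3333 = 0.5111^0.3333 ≈ 0.7995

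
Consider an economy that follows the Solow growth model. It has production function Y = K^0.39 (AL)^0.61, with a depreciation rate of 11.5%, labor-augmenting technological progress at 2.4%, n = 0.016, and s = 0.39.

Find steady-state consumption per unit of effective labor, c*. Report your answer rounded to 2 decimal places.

c* = 1.10

In steady state, investment equals break-even investment: s·k^α = (n + g + δ)·k.
Rearranging, k^(1−α) = s / (n + g + δ).
k^0.61 = 0.39 / (0.016 + 0.024 + 0.115) = 0.39 / 0.155 = 2.5161
k* = 2.5161^(1/0.61) ≈ 4.5387
y* = (k*)^α = 4.5387^0.39 ≈ 1.8039
c* = (1 − s)·y* = (1 − 0.39) × 1.8039 ≈ 1.1004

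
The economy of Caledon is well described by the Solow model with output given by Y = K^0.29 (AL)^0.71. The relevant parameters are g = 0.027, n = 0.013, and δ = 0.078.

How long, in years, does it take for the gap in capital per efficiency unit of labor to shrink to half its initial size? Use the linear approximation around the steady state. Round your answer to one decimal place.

about 8.3 years

Near the steady state the convergence rate is λ = (1 − α)(n + g + δ).
λ = (1 − 0.29) × 0.118 = 0.71 × 0.118 = 0.08378
Half-life = ln 2 / λ = 0.6931 / 0.08378 ≈ 8.27 years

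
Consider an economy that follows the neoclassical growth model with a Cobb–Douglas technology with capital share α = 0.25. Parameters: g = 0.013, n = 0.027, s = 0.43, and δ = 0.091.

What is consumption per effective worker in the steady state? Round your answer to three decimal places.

c* = 0.847

In steady state, investment equals break-even investment: s·k^α = (n + g + δ)·k.
Rearranging, k^(1−α) = s / (n + g + δ).
k^0.75 = 0.43 / (0.027 + 0.013 + 0.091) = 0.43 / 0.131 = 3.2824
k* = 3.2824^(1/0.75) ≈ 4.8782
y* = (k*)^α = 4.8782^0.25 ≈ 1.4862
c* = (1 − s)·y* = (1 − 0.43) × 1.4862 ≈ 0.8471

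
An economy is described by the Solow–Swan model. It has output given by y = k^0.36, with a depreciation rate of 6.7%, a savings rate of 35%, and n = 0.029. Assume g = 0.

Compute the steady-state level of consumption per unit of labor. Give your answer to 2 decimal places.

c* ≈ 1.35

At the steady state, Δk = 0, so s·k^α = (n + δ)·k.
Dividing both sides by k: k^(1−α) = s / (n + δ).
k^0.64 = 0.35 / (0.029 + 0.067) = 0.35 / 0.096 = 3.6458
k* = 3.6458^(1/0.64) ≈ 7.5475
y* = (k*)^α = 7.5475^0.36 ≈ 2.0702
c* = (1 − s)·y* = (1 − 0.35) × 2.0702 ≈ 1.3456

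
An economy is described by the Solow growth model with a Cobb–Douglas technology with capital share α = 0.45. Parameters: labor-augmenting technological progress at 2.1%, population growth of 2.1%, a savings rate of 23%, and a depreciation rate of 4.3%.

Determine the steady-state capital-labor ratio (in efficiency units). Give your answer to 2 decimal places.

k* ≈ 6.11

Steady state requires s·f(k) = (n + g + δ)·k, i.e. s·k^α = (n + g + δ)·k.
Dividing both sides by k: k^(1−α) = s / (n + g + δ).
k^0.55 = 0.23 / (0.021 + 0.021 + 0.043) = 0.23 / 0.085 = 2.7059
k* = 2.7059^(1/0.55) ≈ 6.1097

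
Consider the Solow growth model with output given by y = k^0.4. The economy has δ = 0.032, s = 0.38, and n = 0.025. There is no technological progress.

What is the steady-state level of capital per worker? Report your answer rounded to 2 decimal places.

k* = 23.61

At the steady state, Δk = 0, so s·k^α = (n + δ)·k.
Dividing both sides by k: k^(1−α) = s / (n + δ).
k^0.6 = 0.38 / (0.025 + 0.032) = 0.38 / 0.057 = 6.6667
k* = 6.6667^(1/0.6) ≈ 23.6148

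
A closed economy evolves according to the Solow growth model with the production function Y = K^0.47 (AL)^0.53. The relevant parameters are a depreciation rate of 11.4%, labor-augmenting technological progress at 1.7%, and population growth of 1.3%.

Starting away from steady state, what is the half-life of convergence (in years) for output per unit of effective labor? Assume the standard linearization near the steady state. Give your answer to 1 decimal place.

t_½ ≈ 9.1 years

Near the steady state the convergence rate is λ = (1 − α)(n + g + δ).
λ = (1 − 0.47) × 0.144 = 0.53 × 0.144 = 0.07632
Half-life = ln 2 / λ = 0.6931 / 0.07632 ≈ 9.08 years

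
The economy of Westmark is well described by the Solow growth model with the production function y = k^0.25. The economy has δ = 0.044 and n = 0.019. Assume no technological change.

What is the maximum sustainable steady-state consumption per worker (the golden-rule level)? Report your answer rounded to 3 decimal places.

At the golden rule, f'(k) = n + δ, so α·k^(α−1) = n + δ and k_gold = (α/(n + δ))^(1/(1−α)).
k_gold = (0.25/0.063)^(1/0.75) = 3.9683^1.3333 ≈ 6.2823
c_gold = f(k_gold) − (n + δ)·k_gold = 1.5832 − 0.063×6.2823 ≈ 1.1874

c_gold ≈ 1.187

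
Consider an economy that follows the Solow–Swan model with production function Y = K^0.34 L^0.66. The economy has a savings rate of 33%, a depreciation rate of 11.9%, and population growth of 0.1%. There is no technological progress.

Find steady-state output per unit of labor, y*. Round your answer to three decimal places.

Steady state requires s·f(k) = (n + δ)·k, i.e. s·k^α = (n + δ)·k.
Rearranging, k^(1−α) = s / (n + δ).
k^0.66 = 0.33 / (0.001 + 0.119) = 0.33 / 0.120 = 2.7500
k* = 2.7500^(1/0.66) ≈ 4.6308
y* = (k*)^α = 4.6308^0.34 ≈ 1.6839

y* ≈ 1.684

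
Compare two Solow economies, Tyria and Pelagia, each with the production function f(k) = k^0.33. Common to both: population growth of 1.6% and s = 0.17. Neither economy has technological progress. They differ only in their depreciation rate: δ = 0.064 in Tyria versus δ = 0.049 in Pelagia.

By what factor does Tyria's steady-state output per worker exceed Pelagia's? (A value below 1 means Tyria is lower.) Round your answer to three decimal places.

y*_T / y*_P ≈ 0.903

Steady-state y* = [s/(n + δ)]^(α/(1−α)), so the ratio is [ (s_T/(n + δ)_T) / (s_P/(n + δ)_P) ]^0.4925.
s_T/(n + δ)_T = 0.17/0.080 = 2.1250; s_P/(n + δ)_P = 0.17/0.065 = 2.6154.
Ratio = (2.1250/2.6154)^0.4925 = 0.8125^0.4925 ≈ 0.9028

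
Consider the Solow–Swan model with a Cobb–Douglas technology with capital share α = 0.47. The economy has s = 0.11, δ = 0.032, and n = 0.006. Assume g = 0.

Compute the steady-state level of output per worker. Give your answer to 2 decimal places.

y* ≈ 2.57

Steady state requires s·f(k) = (n + δ)·k, i.e. s·k^α = (n + δ)·k.
Dividing both sides by k: k^(1−α) = s / (n + δ).
k^0.53 = 0.11 / (0.006 + 0.032) = 0.11 / 0.038 = 2.8947
k* = 2.8947^(1/0.53) ≈ 7.4293
y* = (k*)^α = 7.4293^0.47 ≈ 2.5665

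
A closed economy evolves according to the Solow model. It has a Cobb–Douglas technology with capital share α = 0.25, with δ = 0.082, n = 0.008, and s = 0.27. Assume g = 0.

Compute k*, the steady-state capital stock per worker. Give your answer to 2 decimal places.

In steady state, investment equals break-even investment: s·k^α = (n + δ)·k.
Rearranging, k^(1−α) = s / (n + δ).
k^0.75 = 0.27 / (0.008 + 0.082) = 0.27 / 0.090 = 3.0000
k* = 3.0000^(1/0.75) ≈ 4.3267

k* ≈ 4.33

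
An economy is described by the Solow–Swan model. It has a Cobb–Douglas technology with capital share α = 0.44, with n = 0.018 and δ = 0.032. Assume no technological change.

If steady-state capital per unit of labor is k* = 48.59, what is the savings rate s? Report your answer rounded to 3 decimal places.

At the steady state, Δk = 0, so s·k^α = (n + δ)·k.
So s / (n + δ) = (k*)^(1−α) = 48.59^0.56 = 8.7997.
Therefore s = 8.7997 × (n + δ) = 8.7997 × 0.050 = 0.4400.

s ≈ 0.440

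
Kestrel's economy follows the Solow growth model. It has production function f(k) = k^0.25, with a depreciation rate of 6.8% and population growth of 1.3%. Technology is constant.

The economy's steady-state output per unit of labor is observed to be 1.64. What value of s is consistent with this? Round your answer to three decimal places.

Steady state requires s·f(k) = (n + δ)·k, i.e. s·k^α = (n + δ)·k.
Since y* = [s/(n + δ)]^(α/(1−α)), we have s/(n + δ) = (y*)^((1−α)/α) = 1.64^3 = 4.4109.
Therefore s = 4.4109 × (n + δ) = 4.4109 × 0.081 = 0.3573.

s ≈ 0.357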